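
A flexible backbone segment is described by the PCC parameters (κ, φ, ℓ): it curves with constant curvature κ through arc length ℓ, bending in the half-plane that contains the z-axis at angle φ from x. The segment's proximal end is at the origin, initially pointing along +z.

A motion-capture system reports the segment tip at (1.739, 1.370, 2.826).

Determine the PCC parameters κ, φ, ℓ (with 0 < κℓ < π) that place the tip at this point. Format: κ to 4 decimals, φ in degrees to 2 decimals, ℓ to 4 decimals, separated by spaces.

0.3436 38.23 3.8684

ρ = √(x²+y²) = √(1.739² + 1.370²) = 2.21382
φ = atan2(y, x) mod 360° = atan2(1.370, 1.739) = 38.2314°
|p|² = ρ² + z² = 2.21382² + 2.826² = 12.88730
κ = 2ρ / |p|² = 2×2.21382 / 12.88730 = 0.34357
θ = 2·atan2(ρ, z) = 2·atan2(2.21382, 2.826) = 1.32905 rad
ℓ = θ/κ = 1.32905/0.34357 = 3.86837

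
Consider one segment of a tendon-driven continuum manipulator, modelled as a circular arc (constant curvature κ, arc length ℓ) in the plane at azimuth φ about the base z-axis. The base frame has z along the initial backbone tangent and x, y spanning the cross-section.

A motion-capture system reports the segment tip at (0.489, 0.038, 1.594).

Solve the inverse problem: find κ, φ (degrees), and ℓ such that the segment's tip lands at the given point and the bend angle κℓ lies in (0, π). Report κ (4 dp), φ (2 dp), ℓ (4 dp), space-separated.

0.3527 4.44 1.6928

ρ = √(x²+y²) = √(0.489² + 0.038²) = 0.49047
φ = atan2(y, x) mod 360° = atan2(0.038, 0.489) = 4.4435°
|p|² = ρ² + z² = 0.49047² + 1.594² = 2.78140
κ = 2ρ / |p|² = 2×0.49047 / 2.78140 = 0.35268
θ = 2·atan2(ρ, z) = 2·atan2(0.49047, 1.594) = 0.59701 rad
ℓ = θ/κ = 0.59701/0.35268 = 1.69278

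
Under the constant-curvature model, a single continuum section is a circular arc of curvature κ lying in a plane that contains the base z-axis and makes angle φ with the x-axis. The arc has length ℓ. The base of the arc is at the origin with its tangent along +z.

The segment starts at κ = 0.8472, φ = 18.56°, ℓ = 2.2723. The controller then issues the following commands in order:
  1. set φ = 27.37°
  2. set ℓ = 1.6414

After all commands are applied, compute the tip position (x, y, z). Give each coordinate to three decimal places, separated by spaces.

0.860 0.445 1.161

initial: κ=0.8472, φ=18.56°, ℓ=2.2723
cmd 1: set φ=27.37° → (κ,φ,ℓ)=(0.8472,27.37°,2.2723) → tip=(1.4119,0.7309,1.1070)
cmd 2: set ℓ=1.6414 → (κ,φ,ℓ)=(0.8472,27.37°,1.6414) → tip=(0.8604,0.4454,1.1612)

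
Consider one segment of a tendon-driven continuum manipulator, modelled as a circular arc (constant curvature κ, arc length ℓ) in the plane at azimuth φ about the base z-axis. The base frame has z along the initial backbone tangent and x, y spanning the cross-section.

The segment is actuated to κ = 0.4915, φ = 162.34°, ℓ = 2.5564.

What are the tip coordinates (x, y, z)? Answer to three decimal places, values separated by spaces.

θ = κ·ℓ = 0.4915 × 2.5564 = 1.25647 rad
ρ = (1 − cos θ)/κ = (1 − 0.30918)/0.4915 = 1.40554
z = sin θ / κ = 0.95101/0.4915 = 1.93490
x = ρ cos φ = 1.40554 × cos(162.34°) = -1.33931
y = ρ sin φ = 1.40554 × sin(162.34°) = 0.42640

-1.339 0.426 1.935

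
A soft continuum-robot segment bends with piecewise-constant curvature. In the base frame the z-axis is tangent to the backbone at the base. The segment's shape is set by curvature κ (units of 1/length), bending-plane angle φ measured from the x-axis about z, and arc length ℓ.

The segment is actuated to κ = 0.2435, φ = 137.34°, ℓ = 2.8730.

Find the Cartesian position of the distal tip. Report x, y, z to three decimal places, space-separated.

-0.709 0.654 2.644

θ = κ·ℓ = 0.2435 × 2.8730 = 0.69958 rad
ρ = (1 − cos θ)/κ = (1 − 0.76512)/0.2435 = 0.96462
z = sin θ / κ = 0.64389/0.2435 = 2.64432
x = ρ cos φ = 0.96462 × cos(137.34°) = -0.70937
y = ρ sin φ = 0.96462 × sin(137.34°) = 0.65367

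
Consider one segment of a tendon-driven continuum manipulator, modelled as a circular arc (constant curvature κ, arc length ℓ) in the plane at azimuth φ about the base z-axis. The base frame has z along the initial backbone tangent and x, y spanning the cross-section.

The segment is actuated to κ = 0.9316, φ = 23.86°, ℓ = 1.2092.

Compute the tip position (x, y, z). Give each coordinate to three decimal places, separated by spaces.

0.560 0.248 0.969

θ = κ·ℓ = 0.9316 × 1.2092 = 1.12649 rad
ρ = (1 − cos θ)/κ = (1 − 0.42983)/0.9316 = 0.61203
z = sin θ / κ = 0.90291/0.9316 = 0.96920
x = ρ cos φ = 0.61203 × cos(23.86°) = 0.55973
y = ρ sin φ = 0.61203 × sin(23.86°) = 0.24757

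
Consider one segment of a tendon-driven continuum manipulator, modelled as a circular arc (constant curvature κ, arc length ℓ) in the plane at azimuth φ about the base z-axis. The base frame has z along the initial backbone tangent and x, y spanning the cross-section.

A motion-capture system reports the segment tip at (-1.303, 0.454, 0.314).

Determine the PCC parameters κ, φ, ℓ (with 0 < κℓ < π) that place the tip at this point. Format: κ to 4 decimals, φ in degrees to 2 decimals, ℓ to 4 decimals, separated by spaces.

1.3781 160.79 1.9549

ρ = √(x²+y²) = √(-1.303² + 0.454²) = 1.37983
φ = atan2(y, x) mod 360° = atan2(0.454, -1.303) = 160.7903°
|p|² = ρ² + z² = 1.37983² + 0.314² = 2.00252
κ = 2ρ / |p|² = 2×1.37983 / 2.00252 = 1.37809
θ = 2·atan2(ρ, z) = 2·atan2(1.37983, 0.314) = 2.69408 rad
ℓ = θ/κ = 2.69408/1.37809 = 1.95494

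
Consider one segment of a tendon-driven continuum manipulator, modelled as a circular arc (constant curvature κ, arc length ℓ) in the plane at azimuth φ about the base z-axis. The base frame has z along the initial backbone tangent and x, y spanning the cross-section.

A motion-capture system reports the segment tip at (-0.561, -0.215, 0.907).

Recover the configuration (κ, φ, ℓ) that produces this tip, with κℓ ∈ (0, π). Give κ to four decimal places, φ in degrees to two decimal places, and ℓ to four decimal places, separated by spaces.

ρ = √(x²+y²) = √(-0.561² + -0.215²) = 0.60079
φ = atan2(y, x) mod 360° = atan2(-0.215, -0.561) = 200.9690°
|p|² = ρ² + z² = 0.60079² + 0.907² = 1.18360
κ = 2ρ / |p|² = 2×0.60079 / 1.18360 = 1.01519
θ = 2·atan2(ρ, z) = 2·atan2(0.60079, 0.907) = 1.17007 rad
ℓ = θ/κ = 1.17007/1.01519 = 1.15256

1.0152 200.97 1.1526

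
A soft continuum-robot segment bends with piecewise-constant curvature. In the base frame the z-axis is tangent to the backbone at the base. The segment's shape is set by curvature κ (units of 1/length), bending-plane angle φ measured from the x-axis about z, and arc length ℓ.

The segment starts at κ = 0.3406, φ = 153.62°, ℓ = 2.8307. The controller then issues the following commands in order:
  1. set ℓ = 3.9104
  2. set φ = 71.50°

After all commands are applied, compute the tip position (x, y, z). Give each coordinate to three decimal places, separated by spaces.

0.711 2.125 2.853

initial: κ=0.3406, φ=153.62°, ℓ=2.8307
cmd 1: set ℓ=3.9104 → (κ,φ,ℓ)=(0.3406,153.62°,3.9104) → tip=(-2.0078,0.9958,2.8526)
cmd 2: set φ=71.50° → (κ,φ,ℓ)=(0.3406,71.50°,3.9104) → tip=(0.7111,2.1254,2.8526)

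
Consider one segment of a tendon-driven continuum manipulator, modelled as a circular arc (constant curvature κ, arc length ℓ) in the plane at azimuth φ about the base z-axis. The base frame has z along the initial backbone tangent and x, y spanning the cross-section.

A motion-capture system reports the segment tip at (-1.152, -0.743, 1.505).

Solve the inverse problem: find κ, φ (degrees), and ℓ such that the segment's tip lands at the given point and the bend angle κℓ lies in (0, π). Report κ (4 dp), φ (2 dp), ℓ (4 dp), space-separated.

ρ = √(x²+y²) = √(-1.152² + -0.743²) = 1.37082
φ = atan2(y, x) mod 360° = atan2(-0.743, -1.152) = 212.8206°
|p|² = ρ² + z² = 1.37082² + 1.505² = 4.14418
κ = 2ρ / |p|² = 2×1.37082 / 4.14418 = 0.66157
θ = 2·atan2(ρ, z) = 2·atan2(1.37082, 1.505) = 1.47755 rad
ℓ = θ/κ = 1.47755/0.66157 = 2.23341

0.6616 212.82 2.2334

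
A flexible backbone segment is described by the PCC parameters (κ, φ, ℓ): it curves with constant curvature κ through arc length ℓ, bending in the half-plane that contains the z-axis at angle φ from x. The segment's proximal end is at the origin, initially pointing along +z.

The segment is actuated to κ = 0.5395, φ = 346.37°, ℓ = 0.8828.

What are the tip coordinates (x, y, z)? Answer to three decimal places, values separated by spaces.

0.200 -0.049 0.850

θ = κ·ℓ = 0.5395 × 0.8828 = 0.47627 rad
ρ = (1 − cos θ)/κ = (1 − 0.88871)/0.5395 = 0.20628
z = sin θ / κ = 0.45847/0.5395 = 0.84980
x = ρ cos φ = 0.20628 × cos(346.37°) = 0.20047
y = ρ sin φ = 0.20628 × sin(346.37°) = -0.04861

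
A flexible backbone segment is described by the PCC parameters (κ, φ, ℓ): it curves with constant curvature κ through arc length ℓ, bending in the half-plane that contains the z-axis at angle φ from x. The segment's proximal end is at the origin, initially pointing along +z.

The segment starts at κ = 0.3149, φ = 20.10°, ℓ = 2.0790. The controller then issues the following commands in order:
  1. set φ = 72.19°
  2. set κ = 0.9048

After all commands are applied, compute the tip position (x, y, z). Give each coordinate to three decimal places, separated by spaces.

0.441 1.374 1.052

initial: κ=0.3149, φ=20.10°, ℓ=2.0790
cmd 1: set φ=72.19° → (κ,φ,ℓ)=(0.3149,72.19°,2.0790) → tip=(0.2008,0.6251,1.9336)
cmd 2: set κ=0.9048 → (κ,φ,ℓ)=(0.9048,72.19°,2.0790) → tip=(0.4413,1.3735,1.0524)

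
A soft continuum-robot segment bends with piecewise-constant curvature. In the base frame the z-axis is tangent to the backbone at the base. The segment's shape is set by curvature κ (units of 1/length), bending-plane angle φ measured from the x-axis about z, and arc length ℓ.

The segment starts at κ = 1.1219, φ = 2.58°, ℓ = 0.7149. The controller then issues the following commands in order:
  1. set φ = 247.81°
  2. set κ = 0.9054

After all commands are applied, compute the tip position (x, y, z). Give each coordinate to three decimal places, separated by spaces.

-0.084 -0.207 0.666

initial: κ=1.1219, φ=2.58°, ℓ=0.7149
cmd 1: set φ=247.81° → (κ,φ,ℓ)=(1.1219,247.81°,0.7149) → tip=(-0.1026,-0.2515,0.6407)
cmd 2: set κ=0.9054 → (κ,φ,ℓ)=(0.9054,247.81°,0.7149) → tip=(-0.0844,-0.2069,0.6660)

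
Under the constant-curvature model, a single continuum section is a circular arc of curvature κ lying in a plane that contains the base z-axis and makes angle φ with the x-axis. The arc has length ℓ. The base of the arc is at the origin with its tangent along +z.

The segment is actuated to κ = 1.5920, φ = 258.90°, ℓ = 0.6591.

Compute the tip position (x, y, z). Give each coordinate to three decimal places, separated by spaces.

-0.061 -0.309 0.545

θ = κ·ℓ = 1.5920 × 0.6591 = 1.04929 rad
ρ = (1 − cos θ)/κ = (1 − 0.49819)/1.5920 = 0.31521
z = sin θ / κ = 0.86707/1.5920 = 0.54464
x = ρ cos φ = 0.31521 × cos(258.90°) = -0.06068
y = ρ sin φ = 0.31521 × sin(258.90°) = -0.30931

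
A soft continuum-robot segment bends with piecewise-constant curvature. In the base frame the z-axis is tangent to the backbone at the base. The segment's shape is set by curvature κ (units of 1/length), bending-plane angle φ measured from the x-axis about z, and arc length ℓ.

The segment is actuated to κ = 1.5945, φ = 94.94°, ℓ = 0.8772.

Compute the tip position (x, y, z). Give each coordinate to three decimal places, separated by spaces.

θ = κ·ℓ = 1.5945 × 0.8772 = 1.39870 rad
ρ = (1 − cos θ)/κ = (1 − 0.17125)/1.5945 = 0.51975
z = sin θ / κ = 0.98523/1.5945 = 0.61789
x = ρ cos φ = 0.51975 × cos(94.94°) = -0.04476
y = ρ sin φ = 0.51975 × sin(94.94°) = 0.51782

-0.045 0.518 0.618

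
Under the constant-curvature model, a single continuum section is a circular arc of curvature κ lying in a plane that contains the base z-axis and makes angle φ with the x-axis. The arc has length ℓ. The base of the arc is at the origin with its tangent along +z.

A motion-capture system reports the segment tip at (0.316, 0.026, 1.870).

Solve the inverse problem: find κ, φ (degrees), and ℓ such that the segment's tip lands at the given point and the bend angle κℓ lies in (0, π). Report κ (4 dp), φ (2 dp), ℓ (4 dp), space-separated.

ρ = √(x²+y²) = √(0.316² + 0.026²) = 0.31707
φ = atan2(y, x) mod 360° = atan2(0.026, 0.316) = 4.7036°
|p|² = ρ² + z² = 0.31707² + 1.870² = 3.59743
κ = 2ρ / |p|² = 2×0.31707 / 3.59743 = 0.17627
θ = 2·atan2(ρ, z) = 2·atan2(0.31707, 1.870) = 0.33592 rad
ℓ = θ/κ = 0.33592/0.17627 = 1.90564

0.1763 4.70 1.9056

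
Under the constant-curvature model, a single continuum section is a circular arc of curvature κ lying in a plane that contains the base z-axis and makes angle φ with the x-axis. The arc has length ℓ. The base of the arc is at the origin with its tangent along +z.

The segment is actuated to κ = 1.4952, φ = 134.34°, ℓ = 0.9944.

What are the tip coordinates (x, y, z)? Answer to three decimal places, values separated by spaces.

θ = κ·ℓ = 1.4952 × 0.9944 = 1.48683 rad
ρ = (1 − cos θ)/κ = (1 − 0.08387)/1.4952 = 0.61271
z = sin θ / κ = 0.99648/1.4952 = 0.66645
x = ρ cos φ = 0.61271 × cos(134.34°) = -0.42823
y = ρ sin φ = 0.61271 × sin(134.34°) = 0.43822

-0.428 0.438 0.666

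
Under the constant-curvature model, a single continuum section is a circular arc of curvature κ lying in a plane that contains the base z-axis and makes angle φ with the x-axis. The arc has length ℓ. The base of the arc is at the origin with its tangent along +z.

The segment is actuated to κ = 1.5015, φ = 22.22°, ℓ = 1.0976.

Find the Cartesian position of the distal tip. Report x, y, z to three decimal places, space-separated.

0.664 0.271 0.664

θ = κ·ℓ = 1.5015 × 1.0976 = 1.64805 rad
ρ = (1 − cos θ)/κ = (1 − -0.07717)/1.5015 = 0.71740
z = sin θ / κ = 0.99702/1.5015 = 0.66401
x = ρ cos φ = 0.71740 × cos(22.22°) = 0.66412
y = ρ sin φ = 0.71740 × sin(22.22°) = 0.27129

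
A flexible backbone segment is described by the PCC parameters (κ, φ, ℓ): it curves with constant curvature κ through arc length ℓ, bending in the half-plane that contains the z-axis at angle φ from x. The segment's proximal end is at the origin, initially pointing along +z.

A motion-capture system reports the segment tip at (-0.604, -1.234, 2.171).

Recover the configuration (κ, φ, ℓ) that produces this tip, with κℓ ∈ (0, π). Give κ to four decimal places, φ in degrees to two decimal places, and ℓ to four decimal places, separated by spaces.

0.4163 243.92 2.7108

ρ = √(x²+y²) = √(-0.604² + -1.234²) = 1.37389
φ = atan2(y, x) mod 360° = atan2(-1.234, -0.604) = 243.9199°
|p|² = ρ² + z² = 1.37389² + 2.171² = 6.60081
κ = 2ρ / |p|² = 2×1.37389 / 6.60081 = 0.41628
θ = 2·atan2(ρ, z) = 2·atan2(1.37389, 2.171) = 1.12843 rad
ℓ = θ/κ = 1.12843/0.41628 = 2.71076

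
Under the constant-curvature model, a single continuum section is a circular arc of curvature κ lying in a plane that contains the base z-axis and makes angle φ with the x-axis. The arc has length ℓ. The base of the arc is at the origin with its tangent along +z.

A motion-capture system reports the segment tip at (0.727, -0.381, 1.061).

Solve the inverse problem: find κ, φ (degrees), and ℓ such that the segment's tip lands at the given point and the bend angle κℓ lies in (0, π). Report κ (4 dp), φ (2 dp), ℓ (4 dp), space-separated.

ρ = √(x²+y²) = √(0.727² + -0.381²) = 0.82079
φ = atan2(y, x) mod 360° = atan2(-0.381, 0.727) = 332.3422°
|p|² = ρ² + z² = 0.82079² + 1.061² = 1.79941
κ = 2ρ / |p|² = 2×0.82079 / 1.79941 = 0.91228
θ = 2·atan2(ρ, z) = 2·atan2(0.82079, 1.061) = 1.31687 rad
ℓ = θ/κ = 1.31687/0.91228 = 1.44348

0.9123 332.34 1.4435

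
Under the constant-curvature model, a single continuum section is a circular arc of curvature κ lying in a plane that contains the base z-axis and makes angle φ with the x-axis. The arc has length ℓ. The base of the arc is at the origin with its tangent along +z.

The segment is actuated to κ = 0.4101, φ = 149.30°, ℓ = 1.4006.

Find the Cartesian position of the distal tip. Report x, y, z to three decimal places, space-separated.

θ = κ·ℓ = 0.4101 × 1.4006 = 0.57439 rad
ρ = (1 − cos θ)/κ = (1 − 0.83953)/0.4101 = 0.39130
z = sin θ / κ = 0.54332/0.4101 = 1.32485
x = ρ cos φ = 0.39130 × cos(149.30°) = -0.33646
y = ρ sin φ = 0.39130 × sin(149.30°) = 0.19978

-0.336 0.200 1.325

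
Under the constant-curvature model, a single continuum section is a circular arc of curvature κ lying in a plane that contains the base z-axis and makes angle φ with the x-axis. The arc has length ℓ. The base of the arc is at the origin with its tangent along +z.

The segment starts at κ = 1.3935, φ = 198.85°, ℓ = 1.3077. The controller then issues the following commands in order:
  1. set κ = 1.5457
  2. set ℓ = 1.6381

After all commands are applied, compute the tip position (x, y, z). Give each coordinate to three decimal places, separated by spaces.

-1.114 -0.380 0.370

initial: κ=1.3935, φ=198.85°, ℓ=1.3077
cmd 1: set κ=1.5457 → (κ,φ,ℓ)=(1.5457,198.85°,1.3077) → tip=(-0.8789,-0.3000,0.5824)
cmd 2: set ℓ=1.6381 → (κ,φ,ℓ)=(1.5457,198.85°,1.6381) → tip=(-1.1142,-0.3804,0.3704)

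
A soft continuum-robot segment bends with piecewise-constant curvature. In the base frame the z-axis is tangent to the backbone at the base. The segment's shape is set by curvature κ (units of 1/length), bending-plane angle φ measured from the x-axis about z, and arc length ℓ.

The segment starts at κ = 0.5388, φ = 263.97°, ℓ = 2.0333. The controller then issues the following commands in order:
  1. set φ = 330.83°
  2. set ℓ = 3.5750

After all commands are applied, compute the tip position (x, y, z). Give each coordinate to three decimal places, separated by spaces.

2.185 -1.219 1.740

initial: κ=0.5388, φ=263.97°, ℓ=2.0333
cmd 1: set φ=330.83° → (κ,φ,ℓ)=(0.5388,330.83°,2.0333) → tip=(0.8791,-0.4907,1.6503)
cmd 2: set ℓ=3.5750 → (κ,φ,ℓ)=(0.5388,330.83°,3.5750) → tip=(2.1845,-1.2194,1.7400)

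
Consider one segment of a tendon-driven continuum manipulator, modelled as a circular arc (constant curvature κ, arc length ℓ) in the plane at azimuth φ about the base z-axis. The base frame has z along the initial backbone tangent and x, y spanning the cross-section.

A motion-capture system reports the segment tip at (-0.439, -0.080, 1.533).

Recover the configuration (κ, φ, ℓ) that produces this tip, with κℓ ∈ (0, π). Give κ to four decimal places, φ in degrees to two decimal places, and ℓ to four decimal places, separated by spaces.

ρ = √(x²+y²) = √(-0.439² + -0.080²) = 0.44623
φ = atan2(y, x) mod 360° = atan2(-0.080, -0.439) = 190.3278°
|p|² = ρ² + z² = 0.44623² + 1.533² = 2.54921
κ = 2ρ / |p|² = 2×0.44623 / 2.54921 = 0.35009
θ = 2·atan2(ρ, z) = 2·atan2(0.44623, 1.533) = 0.56651 rad
ℓ = θ/κ = 0.56651/0.35009 = 1.61818

0.3501 190.33 1.6182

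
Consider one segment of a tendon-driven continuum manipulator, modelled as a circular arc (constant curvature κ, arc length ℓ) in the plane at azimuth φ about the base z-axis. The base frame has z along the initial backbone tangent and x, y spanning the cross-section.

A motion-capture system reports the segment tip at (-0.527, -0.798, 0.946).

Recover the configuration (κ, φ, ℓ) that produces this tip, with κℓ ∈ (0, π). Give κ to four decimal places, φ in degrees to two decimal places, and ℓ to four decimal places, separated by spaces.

ρ = √(x²+y²) = √(-0.527² + -0.798²) = 0.95631
φ = atan2(y, x) mod 360° = atan2(-0.798, -0.527) = 236.5592°
|p|² = ρ² + z² = 0.95631² + 0.946² = 1.80945
κ = 2ρ / |p|² = 2×0.95631 / 1.80945 = 1.05702
θ = 2·atan2(ρ, z) = 2·atan2(0.95631, 0.946) = 1.58164 rad
ℓ = θ/κ = 1.58164/1.05702 = 1.49632

1.0570 236.56 1.4963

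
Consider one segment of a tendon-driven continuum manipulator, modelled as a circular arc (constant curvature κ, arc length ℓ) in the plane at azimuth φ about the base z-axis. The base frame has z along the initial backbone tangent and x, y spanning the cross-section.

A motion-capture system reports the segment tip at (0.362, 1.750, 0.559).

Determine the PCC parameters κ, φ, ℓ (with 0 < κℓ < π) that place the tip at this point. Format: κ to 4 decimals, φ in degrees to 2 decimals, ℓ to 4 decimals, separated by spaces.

1.0194 78.31 2.4870

ρ = √(x²+y²) = √(0.362² + 1.750²) = 1.78705
φ = atan2(y, x) mod 360° = atan2(1.750, 0.362) = 78.3128°
|p|² = ρ² + z² = 1.78705² + 0.559² = 3.50602
κ = 2ρ / |p|² = 2×1.78705 / 3.50602 = 1.01942
θ = 2·atan2(ρ, z) = 2·atan2(1.78705, 0.559) = 2.53527 rad
ℓ = θ/κ = 2.53527/1.01942 = 2.48698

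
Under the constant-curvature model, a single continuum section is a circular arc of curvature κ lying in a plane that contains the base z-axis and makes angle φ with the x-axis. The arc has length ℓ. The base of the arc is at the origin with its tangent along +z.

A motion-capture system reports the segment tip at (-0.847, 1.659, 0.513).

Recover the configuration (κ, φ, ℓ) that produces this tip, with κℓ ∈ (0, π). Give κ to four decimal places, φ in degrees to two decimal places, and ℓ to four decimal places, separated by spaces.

ρ = √(x²+y²) = √(-0.847² + 1.659²) = 1.86271
φ = atan2(y, x) mod 360° = atan2(1.659, -0.847) = 117.0465°
|p|² = ρ² + z² = 1.86271² + 0.513² = 3.73286
κ = 2ρ / |p|² = 2×1.86271 / 3.73286 = 0.99801
θ = 2·atan2(ρ, z) = 2·atan2(1.86271, 0.513) = 2.60411 rad
ℓ = θ/κ = 2.60411/0.99801 = 2.60931

0.9980 117.05 2.6093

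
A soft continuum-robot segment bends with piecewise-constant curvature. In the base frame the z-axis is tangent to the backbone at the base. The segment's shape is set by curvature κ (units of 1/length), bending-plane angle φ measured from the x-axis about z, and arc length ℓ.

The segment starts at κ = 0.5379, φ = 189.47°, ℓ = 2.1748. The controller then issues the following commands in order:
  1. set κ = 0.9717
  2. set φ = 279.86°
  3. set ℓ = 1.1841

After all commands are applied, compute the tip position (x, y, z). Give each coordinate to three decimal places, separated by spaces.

0.104 -0.600 0.940

initial: κ=0.5379, φ=189.47°, ℓ=2.1748
cmd 1: set κ=0.9717 → (κ,φ,ℓ)=(0.9717,189.47°,2.1748) → tip=(-1.5391,-0.2567,0.8814)
cmd 2: set φ=279.86° → (κ,φ,ℓ)=(0.9717,279.86°,2.1748) → tip=(0.2672,-1.5374,0.8814)
cmd 3: set ℓ=1.1841 → (κ,φ,ℓ)=(0.9717,279.86°,1.1841) → tip=(0.1043,-0.6003,0.9396)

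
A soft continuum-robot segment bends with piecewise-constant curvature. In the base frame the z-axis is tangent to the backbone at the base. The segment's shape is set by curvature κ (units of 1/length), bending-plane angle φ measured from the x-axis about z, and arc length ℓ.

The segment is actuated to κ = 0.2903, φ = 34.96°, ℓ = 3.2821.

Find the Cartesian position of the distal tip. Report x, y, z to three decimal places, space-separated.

1.187 0.830 2.808

θ = κ·ℓ = 0.2903 × 3.2821 = 0.95279 rad
ρ = (1 − cos θ)/κ = (1 − 0.57941)/0.2903 = 1.44882
z = sin θ / κ = 0.81504/0.2903 = 2.80757
x = ρ cos φ = 1.44882 × cos(34.96°) = 1.18738
y = ρ sin φ = 1.44882 × sin(34.96°) = 0.83018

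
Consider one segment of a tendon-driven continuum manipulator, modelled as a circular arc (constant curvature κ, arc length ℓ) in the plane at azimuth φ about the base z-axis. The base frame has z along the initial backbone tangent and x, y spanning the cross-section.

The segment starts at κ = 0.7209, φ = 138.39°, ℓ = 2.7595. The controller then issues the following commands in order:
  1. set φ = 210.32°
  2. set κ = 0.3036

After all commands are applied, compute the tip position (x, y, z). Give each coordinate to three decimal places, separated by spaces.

-0.941 -0.550 2.448

initial: κ=0.7209, φ=138.39°, ℓ=2.7595
cmd 1: set φ=210.32° → (κ,φ,ℓ)=(0.7209,210.32°,2.7595) → tip=(-1.6841,-0.9849,1.2674)
cmd 2: set κ=0.3036 → (κ,φ,ℓ)=(0.3036,210.32°,2.7595) → tip=(-0.9408,-0.5502,2.4478)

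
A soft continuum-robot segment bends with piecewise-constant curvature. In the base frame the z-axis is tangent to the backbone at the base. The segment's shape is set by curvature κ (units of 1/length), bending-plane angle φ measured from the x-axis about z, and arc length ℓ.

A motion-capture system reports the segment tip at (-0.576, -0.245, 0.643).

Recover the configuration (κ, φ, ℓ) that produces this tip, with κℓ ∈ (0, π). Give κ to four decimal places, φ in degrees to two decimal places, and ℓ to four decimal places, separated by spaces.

1.5546 203.04 0.9931

ρ = √(x²+y²) = √(-0.576² + -0.245²) = 0.62594
φ = atan2(y, x) mod 360° = atan2(-0.245, -0.576) = 203.0423°
|p|² = ρ² + z² = 0.62594² + 0.643² = 0.80525
κ = 2ρ / |p|² = 2×0.62594 / 0.80525 = 1.55465
θ = 2·atan2(ρ, z) = 2·atan2(0.62594, 0.643) = 1.54391 rad
ℓ = θ/κ = 1.54391/1.55465 = 0.99309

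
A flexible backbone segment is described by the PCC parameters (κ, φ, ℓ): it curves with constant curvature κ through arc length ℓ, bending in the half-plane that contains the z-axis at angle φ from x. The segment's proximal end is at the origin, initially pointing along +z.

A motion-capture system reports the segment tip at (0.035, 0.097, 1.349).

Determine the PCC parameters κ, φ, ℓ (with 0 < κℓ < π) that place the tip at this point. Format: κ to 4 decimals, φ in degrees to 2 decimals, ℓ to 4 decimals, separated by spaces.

0.1127 70.16 1.3542

ρ = √(x²+y²) = √(0.035² + 0.097²) = 0.10312
φ = atan2(y, x) mod 360° = atan2(0.097, 0.035) = 70.1593°
|p|² = ρ² + z² = 0.10312² + 1.349² = 1.83044
κ = 2ρ / |p|² = 2×0.10312 / 1.83044 = 0.11267
θ = 2·atan2(ρ, z) = 2·atan2(0.10312, 1.349) = 0.15259 rad
ℓ = θ/κ = 0.15259/0.11267 = 1.35425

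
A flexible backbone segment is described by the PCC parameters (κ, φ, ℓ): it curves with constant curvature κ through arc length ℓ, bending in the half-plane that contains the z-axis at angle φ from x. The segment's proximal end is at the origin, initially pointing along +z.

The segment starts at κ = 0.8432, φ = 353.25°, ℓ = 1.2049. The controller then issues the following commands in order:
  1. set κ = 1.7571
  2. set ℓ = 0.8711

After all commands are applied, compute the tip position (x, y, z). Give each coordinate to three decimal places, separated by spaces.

initial: κ=0.8432, φ=353.25°, ℓ=1.2049
cmd 1: set κ=1.7571 → (κ,φ,ℓ)=(1.7571,353.25°,1.2049) → tip=(0.8588,-0.1016,0.4863)
cmd 2: set ℓ=0.8711 → (κ,φ,ℓ)=(1.7571,353.25°,0.8711) → tip=(0.5425,-0.0642,0.5687)

0.542 -0.064 0.569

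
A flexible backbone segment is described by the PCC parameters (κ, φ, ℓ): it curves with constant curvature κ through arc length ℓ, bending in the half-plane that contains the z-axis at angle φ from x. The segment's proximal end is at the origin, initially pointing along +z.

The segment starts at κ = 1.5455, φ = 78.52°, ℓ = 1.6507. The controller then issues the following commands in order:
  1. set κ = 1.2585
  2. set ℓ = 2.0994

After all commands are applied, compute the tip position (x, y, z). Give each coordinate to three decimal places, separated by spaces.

0.297 1.462 0.381

initial: κ=1.5455, φ=78.52°, ℓ=1.6507
cmd 1: set κ=1.2585 → (κ,φ,ℓ)=(1.2585,78.52°,1.6507) → tip=(0.2349,1.1565,0.6948)
cmd 2: set ℓ=2.0994 → (κ,φ,ℓ)=(1.2585,78.52°,2.0994) → tip=(0.2970,1.4623,0.3806)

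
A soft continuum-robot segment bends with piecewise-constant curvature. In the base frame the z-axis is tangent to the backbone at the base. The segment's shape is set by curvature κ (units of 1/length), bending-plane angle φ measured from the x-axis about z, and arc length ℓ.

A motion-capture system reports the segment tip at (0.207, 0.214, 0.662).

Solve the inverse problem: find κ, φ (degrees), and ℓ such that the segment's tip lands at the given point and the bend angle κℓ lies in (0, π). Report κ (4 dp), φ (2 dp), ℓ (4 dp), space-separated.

ρ = √(x²+y²) = √(0.207² + 0.214²) = 0.29773
φ = atan2(y, x) mod 360° = atan2(0.214, 0.207) = 45.9526°
|p|² = ρ² + z² = 0.29773² + 0.662² = 0.52689
κ = 2ρ / |p|² = 2×0.29773 / 0.52689 = 1.13015
θ = 2·atan2(ρ, z) = 2·atan2(0.29773, 0.662) = 0.84529 rad
ℓ = θ/κ = 0.84529/1.13015 = 0.74794

1.1302 45.95 0.7479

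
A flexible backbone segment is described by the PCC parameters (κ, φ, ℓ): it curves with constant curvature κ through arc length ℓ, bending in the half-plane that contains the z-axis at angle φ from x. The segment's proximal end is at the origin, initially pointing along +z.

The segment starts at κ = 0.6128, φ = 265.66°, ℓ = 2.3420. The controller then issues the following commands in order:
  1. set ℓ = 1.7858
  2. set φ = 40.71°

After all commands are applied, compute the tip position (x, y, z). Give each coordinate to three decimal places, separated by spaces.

initial: κ=0.6128, φ=265.66°, ℓ=2.3420
cmd 1: set ℓ=1.7858 → (κ,φ,ℓ)=(0.6128,265.66°,1.7858) → tip=(-0.0669,-0.8809,1.4501)
cmd 2: set φ=40.71° → (κ,φ,ℓ)=(0.6128,40.71°,1.7858) → tip=(0.6697,0.5762,1.4501)

0.670 0.576 1.450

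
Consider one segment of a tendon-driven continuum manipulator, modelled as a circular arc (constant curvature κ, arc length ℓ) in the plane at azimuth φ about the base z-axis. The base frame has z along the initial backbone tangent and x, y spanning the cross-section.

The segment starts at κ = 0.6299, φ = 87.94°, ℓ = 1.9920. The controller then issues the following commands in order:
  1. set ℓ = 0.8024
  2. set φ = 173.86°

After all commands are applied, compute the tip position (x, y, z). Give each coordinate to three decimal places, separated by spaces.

initial: κ=0.6299, φ=87.94°, ℓ=1.9920
cmd 1: set ℓ=0.8024 → (κ,φ,ℓ)=(0.6299,87.94°,0.8024) → tip=(0.0071,0.1984,0.7687)
cmd 2: set φ=173.86° → (κ,φ,ℓ)=(0.6299,173.86°,0.8024) → tip=(-0.1974,0.0212,0.7687)

-0.197 0.021 0.769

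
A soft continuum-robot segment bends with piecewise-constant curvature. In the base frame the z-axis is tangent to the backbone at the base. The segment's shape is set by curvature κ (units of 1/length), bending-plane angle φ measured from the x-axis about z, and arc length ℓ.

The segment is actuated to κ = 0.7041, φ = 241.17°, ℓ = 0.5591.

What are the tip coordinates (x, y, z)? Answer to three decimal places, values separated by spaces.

-0.052 -0.095 0.545

θ = κ·ℓ = 0.7041 × 0.5591 = 0.39366 rad
ρ = (1 − cos θ)/κ = (1 − 0.92351)/0.7041 = 0.10863
z = sin θ / κ = 0.38357/0.7041 = 0.54477
x = ρ cos φ = 0.10863 × cos(241.17°) = -0.05238
y = ρ sin φ = 0.10863 × sin(241.17°) = -0.09517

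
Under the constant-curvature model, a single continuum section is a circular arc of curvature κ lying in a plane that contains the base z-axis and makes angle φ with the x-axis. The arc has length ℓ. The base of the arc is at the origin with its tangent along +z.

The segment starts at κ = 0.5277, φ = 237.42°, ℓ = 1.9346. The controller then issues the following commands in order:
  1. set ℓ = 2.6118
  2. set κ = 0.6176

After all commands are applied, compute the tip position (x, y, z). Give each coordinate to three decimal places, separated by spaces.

initial: κ=0.5277, φ=237.42°, ℓ=1.9346
cmd 1: set ℓ=2.6118 → (κ,φ,ℓ)=(0.5277,237.42°,2.6118) → tip=(-0.8252,-1.2912,1.8600)
cmd 2: set κ=0.6176 → (κ,φ,ℓ)=(0.6176,237.42°,2.6118) → tip=(-0.9087,-1.4220,1.6177)

-0.909 -1.422 1.618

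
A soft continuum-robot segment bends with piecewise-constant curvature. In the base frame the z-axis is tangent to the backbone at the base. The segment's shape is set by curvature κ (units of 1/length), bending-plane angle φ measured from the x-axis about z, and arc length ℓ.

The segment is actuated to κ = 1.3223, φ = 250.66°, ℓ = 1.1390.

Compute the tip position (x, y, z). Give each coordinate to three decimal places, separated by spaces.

-0.234 -0.667 0.755

θ = κ·ℓ = 1.3223 × 1.1390 = 1.50610 rad
ρ = (1 − cos θ)/κ = (1 − 0.06465)/1.3223 = 0.70736
z = sin θ / κ = 0.99791/1.3223 = 0.75468
x = ρ cos φ = 0.70736 × cos(250.66°) = -0.23426
y = ρ sin φ = 0.70736 × sin(250.66°) = -0.66745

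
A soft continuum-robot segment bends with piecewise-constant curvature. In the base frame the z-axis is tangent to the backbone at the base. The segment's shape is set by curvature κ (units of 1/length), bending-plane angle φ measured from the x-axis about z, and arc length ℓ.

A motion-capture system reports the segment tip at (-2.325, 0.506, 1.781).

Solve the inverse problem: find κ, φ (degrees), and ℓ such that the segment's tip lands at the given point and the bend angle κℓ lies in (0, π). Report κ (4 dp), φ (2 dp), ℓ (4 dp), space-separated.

0.5387 167.72 3.4462

ρ = √(x²+y²) = √(-2.325² + 0.506²) = 2.37942
φ = atan2(y, x) mod 360° = atan2(0.506, -2.325) = 167.7219°
|p|² = ρ² + z² = 2.37942² + 1.781² = 8.83362
κ = 2ρ / |p|² = 2×2.37942 / 8.83362 = 0.53872
θ = 2·atan2(ρ, z) = 2·atan2(2.37942, 1.781) = 1.85651 rad
ℓ = θ/κ = 1.85651/0.53872 = 3.44615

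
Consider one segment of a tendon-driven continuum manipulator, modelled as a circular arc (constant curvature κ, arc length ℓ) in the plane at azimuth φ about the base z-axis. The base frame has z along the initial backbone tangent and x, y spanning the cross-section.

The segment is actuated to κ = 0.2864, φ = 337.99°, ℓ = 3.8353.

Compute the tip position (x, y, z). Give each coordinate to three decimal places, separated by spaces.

1.764 -0.713 3.109

θ = κ·ℓ = 0.2864 × 3.8353 = 1.09843 rad
ρ = (1 − cos θ)/κ = (1 − 0.45499)/0.2864 = 1.90295
z = sin θ / κ = 0.89049/0.2864 = 3.10927
x = ρ cos φ = 1.90295 × cos(337.99°) = 1.76426
y = ρ sin φ = 1.90295 × sin(337.99°) = -0.71317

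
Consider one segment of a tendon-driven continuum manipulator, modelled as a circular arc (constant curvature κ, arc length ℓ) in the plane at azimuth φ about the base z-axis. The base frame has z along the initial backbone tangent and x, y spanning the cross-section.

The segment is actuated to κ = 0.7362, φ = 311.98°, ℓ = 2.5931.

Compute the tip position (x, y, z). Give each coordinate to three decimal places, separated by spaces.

1.210 -1.345 1.281

θ = κ·ℓ = 0.7362 × 2.5931 = 1.90904 rad
ρ = (1 − cos θ)/κ = (1 − -0.33183)/0.7362 = 1.80906
z = sin θ / κ = 0.94334/0.7362 = 1.28136
x = ρ cos φ = 1.80906 × cos(311.98°) = 1.21003
y = ρ sin φ = 1.80906 × sin(311.98°) = -1.34482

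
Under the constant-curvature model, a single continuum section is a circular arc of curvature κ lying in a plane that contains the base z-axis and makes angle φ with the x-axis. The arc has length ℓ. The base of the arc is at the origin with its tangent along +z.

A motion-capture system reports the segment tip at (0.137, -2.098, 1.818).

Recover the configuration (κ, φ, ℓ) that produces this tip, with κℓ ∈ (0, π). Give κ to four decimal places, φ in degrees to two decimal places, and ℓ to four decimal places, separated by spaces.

0.5443 273.74 3.1521

ρ = √(x²+y²) = √(0.137² + -2.098²) = 2.10247
φ = atan2(y, x) mod 360° = atan2(-2.098, 0.137) = 273.7361°
|p|² = ρ² + z² = 2.10247² + 1.818² = 7.72550
κ = 2ρ / |p|² = 2×2.10247 / 7.72550 = 0.54429
θ = 2·atan2(ρ, z) = 2·atan2(2.10247, 1.818) = 1.71566 rad
ℓ = θ/κ = 1.71566/0.54429 = 3.15209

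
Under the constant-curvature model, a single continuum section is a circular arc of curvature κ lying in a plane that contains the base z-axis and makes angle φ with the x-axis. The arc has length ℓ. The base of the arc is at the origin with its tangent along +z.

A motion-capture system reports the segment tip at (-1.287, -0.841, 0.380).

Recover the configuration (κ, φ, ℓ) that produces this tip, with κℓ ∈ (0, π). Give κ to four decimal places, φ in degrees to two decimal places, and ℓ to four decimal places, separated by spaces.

1.2260 213.16 2.1672

ρ = √(x²+y²) = √(-1.287² + -0.841²) = 1.53742
φ = atan2(y, x) mod 360° = atan2(-0.841, -1.287) = 213.1629°
|p|² = ρ² + z² = 1.53742² + 0.380² = 2.50805
κ = 2ρ / |p|² = 2×1.53742 / 2.50805 = 1.22599
θ = 2·atan2(ρ, z) = 2·atan2(1.53742, 0.380) = 2.65697 rad
ℓ = θ/κ = 2.65697/1.22599 = 2.16721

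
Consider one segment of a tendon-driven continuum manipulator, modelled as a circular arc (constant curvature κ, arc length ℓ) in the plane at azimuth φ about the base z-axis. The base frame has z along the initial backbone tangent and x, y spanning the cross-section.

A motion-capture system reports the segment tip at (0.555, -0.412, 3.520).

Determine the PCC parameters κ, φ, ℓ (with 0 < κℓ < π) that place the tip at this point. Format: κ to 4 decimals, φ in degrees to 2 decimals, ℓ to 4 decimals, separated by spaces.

ρ = √(x²+y²) = √(0.555² + -0.412²) = 0.69121
φ = atan2(y, x) mod 360° = atan2(-0.412, 0.555) = 323.4119°
|p|² = ρ² + z² = 0.69121² + 3.520² = 12.86817
κ = 2ρ / |p|² = 2×0.69121 / 12.86817 = 0.10743
θ = 2·atan2(ρ, z) = 2·atan2(0.69121, 3.520) = 0.38780 rad
ℓ = θ/κ = 0.38780/0.10743 = 3.60980

0.1074 323.41 3.6098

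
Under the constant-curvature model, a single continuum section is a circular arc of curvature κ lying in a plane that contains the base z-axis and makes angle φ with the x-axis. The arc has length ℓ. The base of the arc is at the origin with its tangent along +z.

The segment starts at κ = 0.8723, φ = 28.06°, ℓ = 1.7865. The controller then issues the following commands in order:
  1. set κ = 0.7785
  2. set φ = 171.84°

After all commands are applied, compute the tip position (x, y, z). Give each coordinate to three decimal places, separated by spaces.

-1.044 0.150 1.264

initial: κ=0.8723, φ=28.06°, ℓ=1.7865
cmd 1: set κ=0.7785 → (κ,φ,ℓ)=(0.7785,28.06°,1.7865) → tip=(0.9306,0.4961,1.2638)
cmd 2: set φ=171.84° → (κ,φ,ℓ)=(0.7785,171.84°,1.7865) → tip=(-1.0439,0.1497,1.2638)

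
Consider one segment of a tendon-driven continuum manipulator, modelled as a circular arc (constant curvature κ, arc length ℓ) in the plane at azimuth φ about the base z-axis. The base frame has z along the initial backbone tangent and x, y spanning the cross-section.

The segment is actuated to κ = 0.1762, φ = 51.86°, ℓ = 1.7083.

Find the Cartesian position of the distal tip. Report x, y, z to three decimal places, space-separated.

0.158 0.201 1.683

θ = κ·ℓ = 0.1762 × 1.7083 = 0.30100 rad
ρ = (1 − cos θ)/κ = (1 − 0.95504)/0.1762 = 0.25517
z = sin θ / κ = 0.29648/0.1762 = 1.68262
x = ρ cos φ = 0.25517 × cos(51.86°) = 0.15759
y = ρ sin φ = 0.25517 × sin(51.86°) = 0.20069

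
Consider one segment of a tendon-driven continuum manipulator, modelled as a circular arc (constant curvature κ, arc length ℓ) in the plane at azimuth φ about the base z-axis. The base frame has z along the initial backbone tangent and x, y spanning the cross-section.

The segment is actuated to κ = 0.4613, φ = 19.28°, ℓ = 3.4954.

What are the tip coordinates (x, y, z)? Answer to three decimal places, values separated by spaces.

2.131 0.746 2.166

θ = κ·ℓ = 0.4613 × 3.4954 = 1.61243 rad
ρ = (1 − cos θ)/κ = (1 − -0.04162)/0.4613 = 2.25801
z = sin θ / κ = 0.99913/0.4613 = 2.16591
x = ρ cos φ = 2.25801 × cos(19.28°) = 2.13137
y = ρ sin φ = 2.25801 × sin(19.28°) = 0.74556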